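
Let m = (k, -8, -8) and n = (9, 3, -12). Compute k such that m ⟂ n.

-8

m · n = k·9 + (-8)·3 + (-8)·(-12) = 72 + 9k
Set equal to 0: 9k = -72, so k = -8.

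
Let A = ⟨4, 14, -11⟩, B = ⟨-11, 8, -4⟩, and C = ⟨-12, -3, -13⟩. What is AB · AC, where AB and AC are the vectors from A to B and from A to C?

AB = B − A = (-15, -6, 7)
AC = C − A = (-16, -17, -2)
AB · AC = (-15)·(-16) + (-6)·(-17) + 7·(-2) = 240 + 102 - 14 = 328

328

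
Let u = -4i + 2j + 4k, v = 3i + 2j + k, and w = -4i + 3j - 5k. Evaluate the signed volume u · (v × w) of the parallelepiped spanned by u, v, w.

142

v × w:
i: 2·(-5) - 1·3 = -10 - 3 = -13
j: 1·(-4) - 3·(-5) = -4 - (-15) = 11
k: 3·3 - 2·(-4) = 9 - (-8) = 17
v × w = (-13, 11, 17)
u · (v × w) = (-4)·(-13) + 2·11 + 4·17 = 52 + 22 + 68 = 142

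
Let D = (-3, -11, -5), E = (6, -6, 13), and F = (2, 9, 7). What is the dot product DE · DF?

DE = E − D = (9, 5, 18)
DF = F − D = (5, 20, 12)
DE · DF = 9·5 + 5·20 + 18·12 = 45 + 100 + 216 = 361

361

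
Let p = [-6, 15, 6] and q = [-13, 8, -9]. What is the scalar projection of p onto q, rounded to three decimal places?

p · q = (-6)·(-13) + 15·8 + 6·(-9) = 78 + 120 - 54 = 144
|q| = √(169 + 64 + 81) = √314 ≈ 17.7200
comp_q p = 144 / √314 ≈ 8.126

8.126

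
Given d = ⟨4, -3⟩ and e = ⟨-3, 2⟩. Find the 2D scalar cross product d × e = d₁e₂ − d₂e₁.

4·2 - (-3)·(-3) = 8 - 9 = -1

-1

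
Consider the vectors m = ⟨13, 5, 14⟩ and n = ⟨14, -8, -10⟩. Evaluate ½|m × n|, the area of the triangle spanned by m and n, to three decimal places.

i: 5·(-10) - 14·(-8) = -50 - (-112) = 62
j: 14·14 - 13·(-10) = 196 - (-130) = 326
k: 13·(-8) - 5·14 = -104 - 70 = -174
m × n = (62, 326, -174)
|m × n| = √(62² + 326² + (-174)²) = √140396 ≈ 374.6945
area = ½ · 374.6945 ≈ 187.347

187.347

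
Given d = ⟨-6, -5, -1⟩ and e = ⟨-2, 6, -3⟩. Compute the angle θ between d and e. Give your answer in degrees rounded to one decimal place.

105.8

d · e = (-6)·(-2) + (-5)·6 + (-1)·(-3) = 12 - 30 + 3 = -15
|d|² = 36 + 25 + 1 = 62,  |d| = √62 ≈ 7.874008
|e|² = 4 + 36 + 9 = 49,  |e| = √49 ≈ 7.000000
cos θ = -15 / (7.874008 · 7.000000) ≈ -0.27214
θ = arccos(-0.27214) ≈ 105.8°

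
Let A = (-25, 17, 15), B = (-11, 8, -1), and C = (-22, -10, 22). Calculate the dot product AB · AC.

173

AB = B − A = (14, -9, -16)
AC = C − A = (3, -27, 7)
AB · AC = 14·3 + (-9)·(-27) + (-16)·7 = 42 + 243 - 112 = 173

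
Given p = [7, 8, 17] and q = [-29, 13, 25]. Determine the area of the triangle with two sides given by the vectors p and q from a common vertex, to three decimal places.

371.145

i: 8·25 - 17·13 = 200 - 221 = -21
j: 17·(-29) - 7·25 = -493 - 175 = -668
k: 7·13 - 8·(-29) = 91 - (-232) = 323
p × q = (-21, -668, 323)
|p × q| = √((-21)² + (-668)² + 323²) = √550994 ≈ 742.2897
area = ½ · 742.2897 ≈ 371.145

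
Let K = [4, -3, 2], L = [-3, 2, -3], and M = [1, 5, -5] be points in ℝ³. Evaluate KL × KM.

KL = (-7, 5, -5)
KM = (-3, 8, -7)
i: 5·(-7) - (-5)·8 = -35 - (-40) = 5
j: (-5)·(-3) - (-7)·(-7) = 15 - 49 = -34
k: (-7)·8 - 5·(-3) = -56 - (-15) = -41
KL × KM = (5, -34, -41)

(5, -34, -41)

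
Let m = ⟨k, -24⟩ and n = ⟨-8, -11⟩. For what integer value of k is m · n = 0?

m · n = k·(-8) + (-24)·(-11) = 264 - 8k
Set equal to 0: -8k = -264, so k = 33.

33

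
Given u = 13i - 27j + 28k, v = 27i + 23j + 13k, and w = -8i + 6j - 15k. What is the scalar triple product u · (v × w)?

-3938

v × w:
i: 23·(-15) - 13·6 = -345 - 78 = -423
j: 13·(-8) - 27·(-15) = -104 - (-405) = 301
k: 27·6 - 23·(-8) = 162 - (-184) = 346
v × w = (-423, 301, 346)
u · (v × w) = 13·(-423) + (-27)·301 + 28·346 = -5499 - 8127 + 9688 = -3938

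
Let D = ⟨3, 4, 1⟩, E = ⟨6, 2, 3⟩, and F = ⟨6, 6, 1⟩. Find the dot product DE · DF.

DE = E − D = (3, -2, 2)
DF = F − D = (3, 2, 0)
DE · DF = 3·3 + (-2)·2 + 2·0 = 9 - 4 + 0 = 5

5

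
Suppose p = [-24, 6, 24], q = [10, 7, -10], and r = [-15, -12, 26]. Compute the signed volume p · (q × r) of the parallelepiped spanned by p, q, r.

q × r:
i: 7·26 - (-10)·(-12) = 182 - 120 = 62
j: (-10)·(-15) - 10·26 = 150 - 260 = -110
k: 10·(-12) - 7·(-15) = -120 - (-105) = -15
q × r = (62, -110, -15)
p · (q × r) = (-24)·62 + 6·(-110) + 24·(-15) = -1488 - 660 - 360 = -2508

-2508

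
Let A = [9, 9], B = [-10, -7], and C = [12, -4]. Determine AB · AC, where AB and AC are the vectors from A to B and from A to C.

151

AB = B − A = (-19, -16)
AC = C − A = (3, -13)
AB · AC = (-19)·3 + (-16)·(-13) = -57 + 208 = 151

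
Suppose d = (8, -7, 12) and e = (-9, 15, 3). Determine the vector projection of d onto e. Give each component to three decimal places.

d · e = 8·(-9) + (-7)·15 + 12·3 = -72 - 105 + 36 = -141
|e|² = 81 + 225 + 9 = 315
proj_e d = (-141/315) · (-9, 15, 3) ≈ (4.029, -6.714, -1.343)

(4.029, -6.714, -1.343)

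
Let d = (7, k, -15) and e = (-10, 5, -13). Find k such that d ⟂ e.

-25

d · e = 7·(-10) + k·5 + (-15)·(-13) = 125 + 5k
Set equal to 0: 5k = -125, so k = -25.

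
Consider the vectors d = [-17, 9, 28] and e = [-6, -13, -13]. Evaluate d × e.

(247, -389, 275)

i: 9·(-13) - 28·(-13) = -117 - (-364) = 247
j: 28·(-6) - (-17)·(-13) = -168 - 221 = -389
k: (-17)·(-13) - 9·(-6) = 221 - (-54) = 275
d × e = (247, -389, 275)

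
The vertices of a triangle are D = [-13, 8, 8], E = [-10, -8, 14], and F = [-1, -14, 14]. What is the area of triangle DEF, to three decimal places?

DE = (3, -16, 6),  DF = (12, -22, 6)
i: (-16)·6 - 6·(-22) = -96 - (-132) = 36
j: 6·12 - 3·6 = 72 - 18 = 54
k: 3·(-22) - (-16)·12 = -66 - (-192) = 126
DE × DF = (36, 54, 126)
|DE × DF| = √20088 ≈ 141.7321
area = ½ · 141.7321 ≈ 70.866

70.866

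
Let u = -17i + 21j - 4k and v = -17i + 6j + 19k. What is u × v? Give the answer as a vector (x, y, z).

(423, 391, 255)

i: 21·19 - (-4)·6 = 399 - (-24) = 423
j: (-4)·(-17) - (-17)·19 = 68 - (-323) = 391
k: (-17)·6 - 21·(-17) = -102 - (-357) = 255
u × v = (423, 391, 255)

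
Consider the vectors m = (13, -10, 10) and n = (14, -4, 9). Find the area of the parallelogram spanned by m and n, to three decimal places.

i: (-10)·9 - 10·(-4) = -90 - (-40) = -50
j: 10·14 - 13·9 = 140 - 117 = 23
k: 13·(-4) - (-10)·14 = -52 - (-140) = 88
m × n = (-50, 23, 88)
|m × n| = √((-50)² + 23² + 88²) = √10773 ≈ 103.7931

103.793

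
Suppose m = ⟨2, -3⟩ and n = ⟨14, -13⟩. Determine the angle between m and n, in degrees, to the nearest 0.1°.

13.4

m · n = 2·14 + (-3)·(-13) = 28 + 39 = 67
|m|² = 4 + 9 = 13,  |m| = √13 ≈ 3.605551
|n|² = 196 + 169 = 365,  |n| = √365 ≈ 19.104973
cos θ = 67 / (3.605551 · 19.104973) ≈ 0.97265
θ = arccos(0.97265) ≈ 13.4°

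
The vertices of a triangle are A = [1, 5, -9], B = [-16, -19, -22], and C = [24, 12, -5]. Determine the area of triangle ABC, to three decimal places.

AB = (-17, -24, -13),  AC = (23, 7, 4)
i: (-24)·4 - (-13)·7 = -96 - (-91) = -5
j: (-13)·23 - (-17)·4 = -299 - (-68) = -231
k: (-17)·7 - (-24)·23 = -119 - (-552) = 433
AB × AC = (-5, -231, 433)
|AB × AC| = √240875 ≈ 490.7902
area = ½ · 490.7902 ≈ 245.395

245.395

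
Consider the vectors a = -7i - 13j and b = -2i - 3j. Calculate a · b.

53

a · b = (-7)·(-2) + (-13)·(-3) = 14 + 39 = 53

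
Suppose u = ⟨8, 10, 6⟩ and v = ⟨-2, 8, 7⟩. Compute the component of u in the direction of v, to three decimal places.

9.800

u · v = 8·(-2) + 10·8 + 6·7 = -16 + 80 + 42 = 106
|v| = √(4 + 64 + 49) = √117 ≈ 10.8167
comp_v u = 106 / √117 ≈ 9.800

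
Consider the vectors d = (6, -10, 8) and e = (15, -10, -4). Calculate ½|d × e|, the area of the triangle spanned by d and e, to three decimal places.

103.966

i: (-10)·(-4) - 8·(-10) = 40 - (-80) = 120
j: 8·15 - 6·(-4) = 120 - (-24) = 144
k: 6·(-10) - (-10)·15 = -60 - (-150) = 90
d × e = (120, 144, 90)
|d × e| = √(120² + 144² + 90²) = √43236 ≈ 207.9327
area = ½ · 207.9327 ≈ 103.966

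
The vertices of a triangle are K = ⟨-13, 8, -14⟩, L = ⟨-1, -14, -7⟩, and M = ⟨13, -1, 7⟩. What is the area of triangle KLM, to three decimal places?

KL = (12, -22, 7),  KM = (26, -9, 21)
i: (-22)·21 - 7·(-9) = -462 - (-63) = -399
j: 7·26 - 12·21 = 182 - 252 = -70
k: 12·(-9) - (-22)·26 = -108 - (-572) = 464
KL × KM = (-399, -70, 464)
|KL × KM| = √379397 ≈ 615.9521
area = ½ · 615.9521 ≈ 307.976

307.976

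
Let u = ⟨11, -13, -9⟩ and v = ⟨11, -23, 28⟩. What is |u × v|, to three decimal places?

i: (-13)·28 - (-9)·(-23) = -364 - 207 = -571
j: (-9)·11 - 11·28 = -99 - 308 = -407
k: 11·(-23) - (-13)·11 = -253 - (-143) = -110
u × v = (-571, -407, -110)
|u × v| = √((-571)² + (-407)² + (-110)²) = √503790 ≈ 709.7817

709.782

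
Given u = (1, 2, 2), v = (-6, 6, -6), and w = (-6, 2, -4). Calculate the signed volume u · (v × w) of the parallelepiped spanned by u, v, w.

60

v × w:
i: 6·(-4) - (-6)·2 = -24 - (-12) = -12
j: (-6)·(-6) - (-6)·(-4) = 36 - 24 = 12
k: (-6)·2 - 6·(-6) = -12 - (-36) = 24
v × w = (-12, 12, 24)
u · (v × w) = 1·(-12) + 2·12 + 2·24 = -12 + 24 + 48 = 60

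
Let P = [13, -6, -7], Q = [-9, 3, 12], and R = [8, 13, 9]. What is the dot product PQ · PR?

585

PQ = Q − P = (-22, 9, 19)
PR = R − P = (-5, 19, 16)
PQ · PR = (-22)·(-5) + 9·19 + 19·16 = 110 + 171 + 304 = 585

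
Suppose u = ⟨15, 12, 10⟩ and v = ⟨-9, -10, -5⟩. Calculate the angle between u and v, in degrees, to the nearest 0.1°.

u · v = 15·(-9) + 12·(-10) + 10·(-5) = -135 - 120 - 50 = -305
|u|² = 225 + 144 + 100 = 469,  |u| = √469 ≈ 21.656408
|v|² = 81 + 100 + 25 = 206,  |v| = √206 ≈ 14.352700
cos θ = -305 / (21.656408 · 14.352700) ≈ -0.98125
θ = arccos(-0.98125) ≈ 168.9°

168.9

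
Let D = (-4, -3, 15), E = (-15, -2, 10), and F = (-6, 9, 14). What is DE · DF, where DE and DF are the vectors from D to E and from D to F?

39

DE = E − D = (-11, 1, -5)
DF = F − D = (-2, 12, -1)
DE · DF = (-11)·(-2) + 1·12 + (-5)·(-1) = 22 + 12 + 5 = 39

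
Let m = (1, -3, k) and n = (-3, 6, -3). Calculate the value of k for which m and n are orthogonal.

m · n = 1·(-3) + (-3)·6 + k·(-3) = -21 - 3k
Set equal to 0: -3k = 21, so k = -7.

-7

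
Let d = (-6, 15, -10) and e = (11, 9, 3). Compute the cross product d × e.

(135, -92, -219)

i: 15·3 - (-10)·9 = 45 - (-90) = 135
j: (-10)·11 - (-6)·3 = -110 - (-18) = -92
k: (-6)·9 - 15·11 = -54 - 165 = -219
d × e = (135, -92, -219)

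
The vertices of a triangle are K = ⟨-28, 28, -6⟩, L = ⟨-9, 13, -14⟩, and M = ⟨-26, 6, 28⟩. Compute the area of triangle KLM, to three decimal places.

514.632

KL = (19, -15, -8),  KM = (2, -22, 34)
i: (-15)·34 - (-8)·(-22) = -510 - 176 = -686
j: (-8)·2 - 19·34 = -16 - 646 = -662
k: 19·(-22) - (-15)·2 = -418 - (-30) = -388
KL × KM = (-686, -662, -388)
|KL × KM| = √1059384 ≈ 1029.2638
area = ½ · 1029.2638 ≈ 514.632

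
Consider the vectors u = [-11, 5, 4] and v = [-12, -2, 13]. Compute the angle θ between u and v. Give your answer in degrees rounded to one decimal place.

u · v = (-11)·(-12) + 5·(-2) + 4·13 = 132 - 10 + 52 = 174
|u|² = 121 + 25 + 16 = 162,  |u| = √162 ≈ 12.727922
|v|² = 144 + 4 + 169 = 317,  |v| = √317 ≈ 17.804494
cos θ = 174 / (12.727922 · 17.804494) ≈ 0.76782
θ = arccos(0.76782) ≈ 39.8°

39.8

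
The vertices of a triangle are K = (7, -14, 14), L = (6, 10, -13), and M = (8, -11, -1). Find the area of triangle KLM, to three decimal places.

141.716

KL = (-1, 24, -27),  KM = (1, 3, -15)
i: 24·(-15) - (-27)·3 = -360 - (-81) = -279
j: (-27)·1 - (-1)·(-15) = -27 - 15 = -42
k: (-1)·3 - 24·1 = -3 - 24 = -27
KL × KM = (-279, -42, -27)
|KL × KM| = √80334 ≈ 283.4325
area = ½ · 283.4325 ≈ 141.716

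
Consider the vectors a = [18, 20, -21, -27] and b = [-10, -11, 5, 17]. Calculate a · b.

a · b = 18·(-10) + 20·(-11) + (-21)·5 + (-27)·17 = -180 - 220 - 105 - 459 = -964

-964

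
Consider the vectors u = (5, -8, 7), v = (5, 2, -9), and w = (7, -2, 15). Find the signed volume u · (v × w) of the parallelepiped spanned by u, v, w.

v × w:
i: 2·15 - (-9)·(-2) = 30 - 18 = 12
j: (-9)·7 - 5·15 = -63 - 75 = -138
k: 5·(-2) - 2·7 = -10 - 14 = -24
v × w = (12, -138, -24)
u · (v × w) = 5·12 + (-8)·(-138) + 7·(-24) = 60 + 1104 - 168 = 996

996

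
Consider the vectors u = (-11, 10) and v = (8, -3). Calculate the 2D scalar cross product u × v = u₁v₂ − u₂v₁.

-47

(-11)·(-3) - 10·8 = 33 - 80 = -47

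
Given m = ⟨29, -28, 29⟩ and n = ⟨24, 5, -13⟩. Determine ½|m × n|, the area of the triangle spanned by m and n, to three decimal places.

683.151

i: (-28)·(-13) - 29·5 = 364 - 145 = 219
j: 29·24 - 29·(-13) = 696 - (-377) = 1073
k: 29·5 - (-28)·24 = 145 - (-672) = 817
m × n = (219, 1073, 817)
|m × n| = √(219² + 1073² + 817²) = √1866779 ≈ 1366.3012
area = ½ · 1366.3012 ≈ 683.151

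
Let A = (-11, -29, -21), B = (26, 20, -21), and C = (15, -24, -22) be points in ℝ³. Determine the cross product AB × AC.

(-49, 37, -1089)

AB = (37, 49, 0)
AC = (26, 5, -1)
i: 49·(-1) - 0·5 = -49 - 0 = -49
j: 0·26 - 37·(-1) = 0 - (-37) = 37
k: 37·5 - 49·26 = 185 - 1274 = -1089
AB × AC = (-49, 37, -1089)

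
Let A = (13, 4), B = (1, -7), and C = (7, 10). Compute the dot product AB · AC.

AB = B − A = (-12, -11)
AC = C − A = (-6, 6)
AB · AC = (-12)·(-6) + (-11)·6 = 72 - 66 = 6

6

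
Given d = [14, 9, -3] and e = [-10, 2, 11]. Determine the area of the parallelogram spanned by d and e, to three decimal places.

i: 9·11 - (-3)·2 = 99 - (-6) = 105
j: (-3)·(-10) - 14·11 = 30 - 154 = -124
k: 14·2 - 9·(-10) = 28 - (-90) = 118
d × e = (105, -124, 118)
|d × e| = √(105² + (-124)² + 118²) = √40325 ≈ 200.8109

200.811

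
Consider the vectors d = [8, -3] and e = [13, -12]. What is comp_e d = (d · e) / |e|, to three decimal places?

d · e = 8·13 + (-3)·(-12) = 104 + 36 = 140
|e| = √(169 + 144) = √313 ≈ 17.6918
comp_e d = 140 / √313 ≈ 7.913

7.913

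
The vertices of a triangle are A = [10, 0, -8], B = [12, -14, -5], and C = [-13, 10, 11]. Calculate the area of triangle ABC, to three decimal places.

218.099

AB = (2, -14, 3),  AC = (-23, 10, 19)
i: (-14)·19 - 3·10 = -266 - 30 = -296
j: 3·(-23) - 2·19 = -69 - 38 = -107
k: 2·10 - (-14)·(-23) = 20 - 322 = -302
AB × AC = (-296, -107, -302)
|AB × AC| = √190269 ≈ 436.1983
area = ½ · 436.1983 ≈ 218.099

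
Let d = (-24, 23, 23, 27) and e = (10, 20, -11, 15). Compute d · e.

d · e = (-24)·10 + 23·20 + 23·(-11) + 27·15 = -240 + 460 - 253 + 405 = 372

372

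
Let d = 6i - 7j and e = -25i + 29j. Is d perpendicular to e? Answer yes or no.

no

d · e = 6·(-25) + (-7)·29 = -150 - 203 = -353
Nonzero, so the vectors are not orthogonal.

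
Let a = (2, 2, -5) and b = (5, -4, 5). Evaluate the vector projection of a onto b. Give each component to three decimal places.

(-1.742, 1.394, -1.742)

a · b = 2·5 + 2·(-4) + (-5)·5 = 10 - 8 - 25 = -23
|b|² = 25 + 16 + 25 = 66
proj_b a = (-23/66) · (5, -4, 5) ≈ (-1.742, 1.394, -1.742)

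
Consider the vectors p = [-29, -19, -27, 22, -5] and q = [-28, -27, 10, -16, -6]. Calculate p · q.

p · q = (-29)·(-28) + (-19)·(-27) + (-27)·10 + 22·(-16) + (-5)·(-6) = 812 + 513 - 270 - 352 + 30 = 733

733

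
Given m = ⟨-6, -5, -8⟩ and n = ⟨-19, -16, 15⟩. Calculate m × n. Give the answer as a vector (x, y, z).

(-203, 242, 1)

i: (-5)·15 - (-8)·(-16) = -75 - 128 = -203
j: (-8)·(-19) - (-6)·15 = 152 - (-90) = 242
k: (-6)·(-16) - (-5)·(-19) = 96 - 95 = 1
m × n = (-203, 242, 1)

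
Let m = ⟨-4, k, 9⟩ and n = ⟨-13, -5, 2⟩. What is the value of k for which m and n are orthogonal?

14

m · n = (-4)·(-13) + k·(-5) + 9·2 = 70 - 5k
Set equal to 0: -5k = -70, so k = 14.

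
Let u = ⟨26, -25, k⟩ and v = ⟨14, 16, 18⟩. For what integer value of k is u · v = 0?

2

u · v = 26·14 + (-25)·16 + k·18 = -36 + 18k
Set equal to 0: 18k = 36, so k = 2.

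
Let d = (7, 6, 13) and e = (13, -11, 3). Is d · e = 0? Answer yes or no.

no

d · e = 7·13 + 6·(-11) + 13·3 = 91 - 66 + 39 = 64
Nonzero, so the vectors are not orthogonal.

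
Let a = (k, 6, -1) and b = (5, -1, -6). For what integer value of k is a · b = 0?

a · b = k·5 + 6·(-1) + (-1)·(-6) = 0 + 5k
Set equal to 0: 5k = 0, so k = 0.

0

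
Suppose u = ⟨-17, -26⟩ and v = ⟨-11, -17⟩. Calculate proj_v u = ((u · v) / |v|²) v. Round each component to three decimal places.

(-16.876, -26.080)

u · v = (-17)·(-11) + (-26)·(-17) = 187 + 442 = 629
|v|² = 121 + 289 = 410
proj_v u = (629/410) · (-11, -17) ≈ (-16.876, -26.080)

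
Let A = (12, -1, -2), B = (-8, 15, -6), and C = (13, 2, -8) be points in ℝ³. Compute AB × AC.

(-84, -124, -76)

AB = (-20, 16, -4)
AC = (1, 3, -6)
i: 16·(-6) - (-4)·3 = -96 - (-12) = -84
j: (-4)·1 - (-20)·(-6) = -4 - 120 = -124
k: (-20)·3 - 16·1 = -60 - 16 = -76
AB × AC = (-84, -124, -76)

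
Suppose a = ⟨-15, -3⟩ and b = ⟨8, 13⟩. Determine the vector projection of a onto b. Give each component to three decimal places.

(-5.459, -8.871)

a · b = (-15)·8 + (-3)·13 = -120 - 39 = -159
|b|² = 64 + 169 = 233
proj_b a = (-159/233) · (8, 13) ≈ (-5.459, -8.871)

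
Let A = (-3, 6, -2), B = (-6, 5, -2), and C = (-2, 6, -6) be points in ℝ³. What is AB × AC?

AB = (-3, -1, 0)
AC = (1, 0, -4)
i: (-1)·(-4) - 0·0 = 4 - 0 = 4
j: 0·1 - (-3)·(-4) = 0 - 12 = -12
k: (-3)·0 - (-1)·1 = 0 - (-1) = 1
AB × AC = (4, -12, 1)

(4, -12, 1)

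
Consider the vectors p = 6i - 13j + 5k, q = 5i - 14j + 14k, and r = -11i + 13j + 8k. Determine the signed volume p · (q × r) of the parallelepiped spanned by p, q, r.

313

q × r:
i: (-14)·8 - 14·13 = -112 - 182 = -294
j: 14·(-11) - 5·8 = -154 - 40 = -194
k: 5·13 - (-14)·(-11) = 65 - 154 = -89
q × r = (-294, -194, -89)
p · (q × r) = 6·(-294) + (-13)·(-194) + 5·(-89) = -1764 + 2522 - 445 = 313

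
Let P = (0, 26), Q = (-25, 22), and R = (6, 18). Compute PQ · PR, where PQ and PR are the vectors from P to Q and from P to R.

-118

PQ = Q − P = (-25, -4)
PR = R − P = (6, -8)
PQ · PR = (-25)·6 + (-4)·(-8) = -150 + 32 = -118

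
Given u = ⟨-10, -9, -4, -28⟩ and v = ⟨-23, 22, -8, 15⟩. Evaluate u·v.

u · v = (-10)·(-23) + (-9)·22 + (-4)·(-8) + (-28)·15 = 230 - 198 + 32 - 420 = -356

-356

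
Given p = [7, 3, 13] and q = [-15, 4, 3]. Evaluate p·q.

-54

p · q = 7·(-15) + 3·4 + 13·3 = -105 + 12 + 39 = -54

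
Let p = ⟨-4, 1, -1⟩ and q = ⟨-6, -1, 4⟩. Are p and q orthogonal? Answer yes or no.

no

p · q = (-4)·(-6) + 1·(-1) + (-1)·4 = 24 - 1 - 4 = 19
Nonzero, so the vectors are not orthogonal.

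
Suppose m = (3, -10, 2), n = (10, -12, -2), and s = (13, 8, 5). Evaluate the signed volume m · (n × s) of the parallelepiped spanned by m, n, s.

1100

n × s:
i: (-12)·5 - (-2)·8 = -60 - (-16) = -44
j: (-2)·13 - 10·5 = -26 - 50 = -76
k: 10·8 - (-12)·13 = 80 - (-156) = 236
n × s = (-44, -76, 236)
m · (n × s) = 3·(-44) + (-10)·(-76) + 2·236 = -132 + 760 + 472 = 1100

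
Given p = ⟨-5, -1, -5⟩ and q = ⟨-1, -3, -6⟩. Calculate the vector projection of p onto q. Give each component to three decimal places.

(-0.826, -2.478, -4.957)

p · q = (-5)·(-1) + (-1)·(-3) + (-5)·(-6) = 5 + 3 + 30 = 38
|q|² = 1 + 9 + 36 = 46
proj_q p = (38/46) · (-1, -3, -6) ≈ (-0.826, -2.478, -4.957)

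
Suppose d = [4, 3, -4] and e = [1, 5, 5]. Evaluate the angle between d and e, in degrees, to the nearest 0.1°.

d · e = 4·1 + 3·5 + (-4)·5 = 4 + 15 - 20 = -1
|d|² = 16 + 9 + 16 = 41,  |d| = √41 ≈ 6.403124
|e|² = 1 + 25 + 25 = 51,  |e| = √51 ≈ 7.141428
cos θ = -1 / (6.403124 · 7.141428) ≈ -0.02187
θ = arccos(-0.02187) ≈ 91.3°

91.3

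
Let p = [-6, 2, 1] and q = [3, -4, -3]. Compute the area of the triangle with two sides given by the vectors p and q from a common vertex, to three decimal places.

11.758

i: 2·(-3) - 1·(-4) = -6 - (-4) = -2
j: 1·3 - (-6)·(-3) = 3 - 18 = -15
k: (-6)·(-4) - 2·3 = 24 - 6 = 18
p × q = (-2, -15, 18)
|p × q| = √((-2)² + (-15)² + 18²) = √553 ≈ 23.5160
area = ½ · 23.5160 ≈ 11.758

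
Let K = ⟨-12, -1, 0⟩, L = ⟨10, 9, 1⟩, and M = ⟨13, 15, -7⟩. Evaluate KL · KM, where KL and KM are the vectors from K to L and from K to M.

KL = L − K = (22, 10, 1)
KM = M − K = (25, 16, -7)
KL · KM = 22·25 + 10·16 + 1·(-7) = 550 + 160 - 7 = 703

703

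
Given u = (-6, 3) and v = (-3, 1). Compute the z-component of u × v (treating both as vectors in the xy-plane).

(-6)·1 - 3·(-3) = -6 - (-9) = 3

3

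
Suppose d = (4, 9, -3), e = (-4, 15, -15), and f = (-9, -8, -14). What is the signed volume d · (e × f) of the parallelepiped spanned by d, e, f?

e × f:
i: 15·(-14) - (-15)·(-8) = -210 - 120 = -330
j: (-15)·(-9) - (-4)·(-14) = 135 - 56 = 79
k: (-4)·(-8) - 15·(-9) = 32 - (-135) = 167
e × f = (-330, 79, 167)
d · (e × f) = 4·(-330) + 9·79 + (-3)·167 = -1320 + 711 - 501 = -1110

-1110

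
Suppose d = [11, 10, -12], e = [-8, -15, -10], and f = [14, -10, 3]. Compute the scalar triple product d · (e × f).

e × f:
i: (-15)·3 - (-10)·(-10) = -45 - 100 = -145
j: (-10)·14 - (-8)·3 = -140 - (-24) = -116
k: (-8)·(-10) - (-15)·14 = 80 - (-210) = 290
e × f = (-145, -116, 290)
d · (e × f) = 11·(-145) + 10·(-116) + (-12)·290 = -1595 - 1160 - 3480 = -6235

-6235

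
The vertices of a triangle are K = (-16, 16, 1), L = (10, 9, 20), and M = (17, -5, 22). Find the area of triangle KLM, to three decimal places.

KL = (26, -7, 19),  KM = (33, -21, 21)
i: (-7)·21 - 19·(-21) = -147 - (-399) = 252
j: 19·33 - 26·21 = 627 - 546 = 81
k: 26·(-21) - (-7)·33 = -546 - (-231) = -315
KL × KM = (252, 81, -315)
|KL × KM| = √169290 ≈ 411.4487
area = ½ · 411.4487 ≈ 205.724

205.724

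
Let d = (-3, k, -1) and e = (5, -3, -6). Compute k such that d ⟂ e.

-3

d · e = (-3)·5 + k·(-3) + (-1)·(-6) = -9 - 3k
Set equal to 0: -3k = 9, so k = -3.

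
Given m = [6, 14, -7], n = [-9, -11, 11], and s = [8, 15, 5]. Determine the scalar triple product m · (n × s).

n × s:
i: (-11)·5 - 11·15 = -55 - 165 = -220
j: 11·8 - (-9)·5 = 88 - (-45) = 133
k: (-9)·15 - (-11)·8 = -135 - (-88) = -47
n × s = (-220, 133, -47)
m · (n × s) = 6·(-220) + 14·133 + (-7)·(-47) = -1320 + 1862 + 329 = 871

871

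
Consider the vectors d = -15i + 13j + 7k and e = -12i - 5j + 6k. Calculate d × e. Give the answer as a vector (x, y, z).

i: 13·6 - 7·(-5) = 78 - (-35) = 113
j: 7·(-12) - (-15)·6 = -84 - (-90) = 6
k: (-15)·(-5) - 13·(-12) = 75 - (-156) = 231
d × e = (113, 6, 231)

(113, 6, 231)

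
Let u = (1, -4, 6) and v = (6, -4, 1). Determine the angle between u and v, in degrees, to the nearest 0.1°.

58.1

u · v = 1·6 + (-4)·(-4) + 6·1 = 6 + 16 + 6 = 28
|u|² = 1 + 16 + 36 = 53,  |u| = √53 ≈ 7.280110
|v|² = 36 + 16 + 1 = 53,  |v| = √53 ≈ 7.280110
cos θ = 28 / (7.280110 · 7.280110) ≈ 0.52830
θ = arccos(0.52830) ≈ 58.1°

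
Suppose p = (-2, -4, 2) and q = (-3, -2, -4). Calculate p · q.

6

p · q = (-2)·(-3) + (-4)·(-2) + 2·(-4) = 6 + 8 - 8 = 6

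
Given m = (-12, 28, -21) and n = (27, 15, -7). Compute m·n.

243

m · n = (-12)·27 + 28·15 + (-21)·(-7) = -324 + 420 + 147 = 243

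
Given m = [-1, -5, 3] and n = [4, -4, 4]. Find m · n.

28

m · n = (-1)·4 + (-5)·(-4) + 3·4 = -4 + 20 + 12 = 28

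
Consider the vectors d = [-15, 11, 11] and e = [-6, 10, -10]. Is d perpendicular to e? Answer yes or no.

no

d · e = (-15)·(-6) + 11·10 + 11·(-10) = 90 + 110 - 110 = 90
Nonzero, so the vectors are not orthogonal.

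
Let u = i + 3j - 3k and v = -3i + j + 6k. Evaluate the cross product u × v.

i: 3·6 - (-3)·1 = 18 - (-3) = 21
j: (-3)·(-3) - 1·6 = 9 - 6 = 3
k: 1·1 - 3·(-3) = 1 - (-9) = 10
u × v = (21, 3, 10)

(21, 3, 10)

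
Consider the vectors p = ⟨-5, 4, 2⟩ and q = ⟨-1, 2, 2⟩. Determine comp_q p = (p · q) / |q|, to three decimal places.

5.667

p · q = (-5)·(-1) + 4·2 + 2·2 = 5 + 8 + 4 = 17
|q| = √(1 + 4 + 4) = √9 ≈ 3.0000
comp_q p = 17 / √9 ≈ 5.667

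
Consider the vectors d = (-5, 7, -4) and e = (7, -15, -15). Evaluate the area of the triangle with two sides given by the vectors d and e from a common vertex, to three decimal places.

i: 7·(-15) - (-4)·(-15) = -105 - 60 = -165
j: (-4)·7 - (-5)·(-15) = -28 - 75 = -103
k: (-5)·(-15) - 7·7 = 75 - 49 = 26
d × e = (-165, -103, 26)
|d × e| = √((-165)² + (-103)² + 26²) = √38510 ≈ 196.2396
area = ½ · 196.2396 ≈ 98.120

98.120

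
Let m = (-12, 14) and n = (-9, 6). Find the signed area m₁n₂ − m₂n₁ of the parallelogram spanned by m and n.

54

(-12)·6 - 14·(-9) = -72 - (-126) = 54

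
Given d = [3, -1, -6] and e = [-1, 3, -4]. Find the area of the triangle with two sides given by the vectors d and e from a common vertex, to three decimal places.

i: (-1)·(-4) - (-6)·3 = 4 - (-18) = 22
j: (-6)·(-1) - 3·(-4) = 6 - (-12) = 18
k: 3·3 - (-1)·(-1) = 9 - 1 = 8
d × e = (22, 18, 8)
|d × e| = √(22² + 18² + 8²) = √872 ≈ 29.5296
area = ½ · 29.5296 ≈ 14.765

14.765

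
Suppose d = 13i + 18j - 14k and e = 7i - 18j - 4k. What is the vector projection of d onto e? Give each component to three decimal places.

(-3.185, 8.190, 1.820)

d · e = 13·7 + 18·(-18) + (-14)·(-4) = 91 - 324 + 56 = -177
|e|² = 49 + 324 + 16 = 389
proj_e d = (-177/389) · (7, -18, -4) ≈ (-3.185, 8.190, 1.820)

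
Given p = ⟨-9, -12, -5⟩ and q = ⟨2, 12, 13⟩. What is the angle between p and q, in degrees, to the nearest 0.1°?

143.7

p · q = (-9)·2 + (-12)·12 + (-5)·13 = -18 - 144 - 65 = -227
|p|² = 81 + 144 + 25 = 250,  |p| = √250 ≈ 15.811388
|q|² = 4 + 144 + 169 = 317,  |q| = √317 ≈ 17.804494
cos θ = -227 / (15.811388 · 17.804494) ≈ -0.80635
θ = arccos(-0.80635) ≈ 143.7°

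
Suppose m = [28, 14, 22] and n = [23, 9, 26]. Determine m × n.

i: 14·26 - 22·9 = 364 - 198 = 166
j: 22·23 - 28·26 = 506 - 728 = -222
k: 28·9 - 14·23 = 252 - 322 = -70
m × n = (166, -222, -70)

(166, -222, -70)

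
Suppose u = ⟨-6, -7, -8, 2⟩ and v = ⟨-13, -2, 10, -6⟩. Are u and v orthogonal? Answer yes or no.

u · v = (-6)·(-13) + (-7)·(-2) + (-8)·10 + 2·(-6) = 78 + 14 - 80 - 12 = 0
Zero, so the vectors are orthogonal.

yes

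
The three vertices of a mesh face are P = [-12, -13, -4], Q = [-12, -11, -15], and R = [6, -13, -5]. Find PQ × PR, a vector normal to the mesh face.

PQ = (0, 2, -11)
PR = (18, 0, -1)
i: 2·(-1) - (-11)·0 = -2 - 0 = -2
j: (-11)·18 - 0·(-1) = -198 - 0 = -198
k: 0·0 - 2·18 = 0 - 36 = -36
PQ × PR = (-2, -198, -36)

(-2, -198, -36)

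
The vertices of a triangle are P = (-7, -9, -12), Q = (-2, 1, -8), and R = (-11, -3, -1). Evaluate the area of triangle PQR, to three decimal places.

PQ = (5, 10, 4),  PR = (-4, 6, 11)
i: 10·11 - 4·6 = 110 - 24 = 86
j: 4·(-4) - 5·11 = -16 - 55 = -71
k: 5·6 - 10·(-4) = 30 - (-40) = 70
PQ × PR = (86, -71, 70)
|PQ × PR| = √17337 ≈ 131.6700
area = ½ · 131.6700 ≈ 65.835

65.835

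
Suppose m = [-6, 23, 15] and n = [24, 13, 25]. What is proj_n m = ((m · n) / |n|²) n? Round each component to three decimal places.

m · n = (-6)·24 + 23·13 + 15·25 = -144 + 299 + 375 = 530
|n|² = 576 + 169 + 625 = 1370
proj_n m = (530/1370) · (24, 13, 25) ≈ (9.285, 5.029, 9.672)

(9.285, 5.029, 9.672)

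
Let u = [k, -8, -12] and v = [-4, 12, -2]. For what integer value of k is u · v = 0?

-18

u · v = k·(-4) + (-8)·12 + (-12)·(-2) = -72 - 4k
Set equal to 0: -4k = 72, so k = -18.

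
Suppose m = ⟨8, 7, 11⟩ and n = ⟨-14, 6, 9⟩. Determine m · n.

m · n = 8·(-14) + 7·6 + 11·9 = -112 + 42 + 99 = 29

29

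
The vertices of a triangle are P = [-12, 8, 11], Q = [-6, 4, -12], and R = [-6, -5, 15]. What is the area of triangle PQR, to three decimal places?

PQ = (6, -4, -23),  PR = (6, -13, 4)
i: (-4)·4 - (-23)·(-13) = -16 - 299 = -315
j: (-23)·6 - 6·4 = -138 - 24 = -162
k: 6·(-13) - (-4)·6 = -78 - (-24) = -54
PQ × PR = (-315, -162, -54)
|PQ × PR| = √128385 ≈ 358.3085
area = ½ · 358.3085 ≈ 179.154

179.154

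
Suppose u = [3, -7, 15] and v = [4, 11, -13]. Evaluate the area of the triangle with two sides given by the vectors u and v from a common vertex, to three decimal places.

i: (-7)·(-13) - 15·11 = 91 - 165 = -74
j: 15·4 - 3·(-13) = 60 - (-39) = 99
k: 3·11 - (-7)·4 = 33 - (-28) = 61
u × v = (-74, 99, 61)
|u × v| = √((-74)² + 99² + 61²) = √18998 ≈ 137.8332
area = ½ · 137.8332 ≈ 68.917

68.917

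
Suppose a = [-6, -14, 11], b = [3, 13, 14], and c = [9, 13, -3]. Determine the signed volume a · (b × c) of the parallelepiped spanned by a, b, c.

b × c:
i: 13·(-3) - 14·13 = -39 - 182 = -221
j: 14·9 - 3·(-3) = 126 - (-9) = 135
k: 3·13 - 13·9 = 39 - 117 = -78
b × c = (-221, 135, -78)
a · (b × c) = (-6)·(-221) + (-14)·135 + 11·(-78) = 1326 - 1890 - 858 = -1422

-1422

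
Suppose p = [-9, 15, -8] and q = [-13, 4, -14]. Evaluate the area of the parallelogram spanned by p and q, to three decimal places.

i: 15·(-14) - (-8)·4 = -210 - (-32) = -178
j: (-8)·(-13) - (-9)·(-14) = 104 - 126 = -22
k: (-9)·4 - 15·(-13) = -36 - (-195) = 159
p × q = (-178, -22, 159)
|p × q| = √((-178)² + (-22)² + 159²) = √57449 ≈ 239.6852

239.685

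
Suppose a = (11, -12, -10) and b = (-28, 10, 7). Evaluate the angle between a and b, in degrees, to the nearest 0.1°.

a · b = 11·(-28) + (-12)·10 + (-10)·7 = -308 - 120 - 70 = -498
|a|² = 121 + 144 + 100 = 365,  |a| = √365 ≈ 19.104973
|b|² = 784 + 100 + 49 = 933,  |b| = √933 ≈ 30.545049
cos θ = -498 / (19.104973 · 30.545049) ≈ -0.85338
θ = arccos(-0.85338) ≈ 148.6°

148.6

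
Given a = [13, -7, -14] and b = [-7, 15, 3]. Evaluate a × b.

i: (-7)·3 - (-14)·15 = -21 - (-210) = 189
j: (-14)·(-7) - 13·3 = 98 - 39 = 59
k: 13·15 - (-7)·(-7) = 195 - 49 = 146
a × b = (189, 59, 146)

(189, 59, 146)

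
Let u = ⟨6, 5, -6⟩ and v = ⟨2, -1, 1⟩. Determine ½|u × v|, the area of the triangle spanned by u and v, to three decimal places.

12.052

i: 5·1 - (-6)·(-1) = 5 - 6 = -1
j: (-6)·2 - 6·1 = -12 - 6 = -18
k: 6·(-1) - 5·2 = -6 - 10 = -16
u × v = (-1, -18, -16)
|u × v| = √((-1)² + (-18)² + (-16)²) = √581 ≈ 24.1039
area = ½ · 24.1039 ≈ 12.052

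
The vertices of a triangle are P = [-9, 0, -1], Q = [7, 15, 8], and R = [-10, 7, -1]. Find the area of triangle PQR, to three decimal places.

71.026

PQ = (16, 15, 9),  PR = (-1, 7, 0)
i: 15·0 - 9·7 = 0 - 63 = -63
j: 9·(-1) - 16·0 = -9 - 0 = -9
k: 16·7 - 15·(-1) = 112 - (-15) = 127
PQ × PR = (-63, -9, 127)
|PQ × PR| = √20179 ≈ 142.0528
area = ½ · 142.0528 ≈ 71.026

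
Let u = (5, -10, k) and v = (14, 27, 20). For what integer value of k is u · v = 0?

10

u · v = 5·14 + (-10)·27 + k·20 = -200 + 20k
Set equal to 0: 20k = 200, so k = 10.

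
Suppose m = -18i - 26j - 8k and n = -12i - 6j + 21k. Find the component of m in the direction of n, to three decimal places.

m · n = (-18)·(-12) + (-26)·(-6) + (-8)·21 = 216 + 156 - 168 = 204
|n| = √(144 + 36 + 441) = √621 ≈ 24.9199
comp_n m = 204 / √621 ≈ 8.186

8.186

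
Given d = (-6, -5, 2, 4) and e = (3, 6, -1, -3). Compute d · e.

d · e = (-6)·3 + (-5)·6 + 2·(-1) + 4·(-3) = -18 - 30 - 2 - 12 = -62

-62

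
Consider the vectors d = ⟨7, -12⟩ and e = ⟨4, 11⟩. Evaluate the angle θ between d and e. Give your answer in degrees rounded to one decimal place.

129.8

d · e = 7·4 + (-12)·11 = 28 - 132 = -104
|d|² = 49 + 144 = 193,  |d| = √193 ≈ 13.892444
|e|² = 16 + 121 = 137,  |e| = √137 ≈ 11.704700
cos θ = -104 / (13.892444 · 11.704700) ≈ -0.63958
θ = arccos(-0.63958) ≈ 129.8°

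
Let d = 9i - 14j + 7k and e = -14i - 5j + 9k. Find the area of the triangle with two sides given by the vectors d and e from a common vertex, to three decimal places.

156.846

i: (-14)·9 - 7·(-5) = -126 - (-35) = -91
j: 7·(-14) - 9·9 = -98 - 81 = -179
k: 9·(-5) - (-14)·(-14) = -45 - 196 = -241
d × e = (-91, -179, -241)
|d × e| = √((-91)² + (-179)² + (-241)²) = √98403 ≈ 313.6925
area = ½ · 313.6925 ≈ 156.846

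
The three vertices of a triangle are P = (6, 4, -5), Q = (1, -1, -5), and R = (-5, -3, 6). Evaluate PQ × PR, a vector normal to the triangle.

(-55, 55, -20)

PQ = (-5, -5, 0)
PR = (-11, -7, 11)
i: (-5)·11 - 0·(-7) = -55 - 0 = -55
j: 0·(-11) - (-5)·11 = 0 - (-55) = 55
k: (-5)·(-7) - (-5)·(-11) = 35 - 55 = -20
PQ × PR = (-55, 55, -20)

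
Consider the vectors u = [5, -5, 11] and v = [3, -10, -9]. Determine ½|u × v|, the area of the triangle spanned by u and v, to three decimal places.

88.507

i: (-5)·(-9) - 11·(-10) = 45 - (-110) = 155
j: 11·3 - 5·(-9) = 33 - (-45) = 78
k: 5·(-10) - (-5)·3 = -50 - (-15) = -35
u × v = (155, 78, -35)
|u × v| = √(155² + 78² + (-35)²) = √31334 ≈ 177.0141
area = ½ · 177.0141 ≈ 88.507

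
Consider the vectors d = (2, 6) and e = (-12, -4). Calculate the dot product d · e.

-48

d · e = 2·(-12) + 6·(-4) = -24 - 24 = -48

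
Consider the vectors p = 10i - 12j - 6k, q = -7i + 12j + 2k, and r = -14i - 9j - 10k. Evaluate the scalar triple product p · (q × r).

-1230

q × r:
i: 12·(-10) - 2·(-9) = -120 - (-18) = -102
j: 2·(-14) - (-7)·(-10) = -28 - 70 = -98
k: (-7)·(-9) - 12·(-14) = 63 - (-168) = 231
q × r = (-102, -98, 231)
p · (q × r) = 10·(-102) + (-12)·(-98) + (-6)·231 = -1020 + 1176 - 1386 = -1230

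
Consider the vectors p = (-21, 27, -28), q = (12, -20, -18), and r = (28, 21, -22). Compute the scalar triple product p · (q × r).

-46394

q × r:
i: (-20)·(-22) - (-18)·21 = 440 - (-378) = 818
j: (-18)·28 - 12·(-22) = -504 - (-264) = -240
k: 12·21 - (-20)·28 = 252 - (-560) = 812
q × r = (818, -240, 812)
p · (q × r) = (-21)·818 + 27·(-240) + (-28)·812 = -17178 - 6480 - 22736 = -46394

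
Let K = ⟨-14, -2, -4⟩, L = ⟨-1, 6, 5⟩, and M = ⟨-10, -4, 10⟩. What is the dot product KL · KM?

162

KL = L − K = (13, 8, 9)
KM = M − K = (4, -2, 14)
KL · KM = 13·4 + 8·(-2) + 9·14 = 52 - 16 + 126 = 162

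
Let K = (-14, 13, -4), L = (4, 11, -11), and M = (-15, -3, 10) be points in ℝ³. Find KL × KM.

KL = (18, -2, -7)
KM = (-1, -16, 14)
i: (-2)·14 - (-7)·(-16) = -28 - 112 = -140
j: (-7)·(-1) - 18·14 = 7 - 252 = -245
k: 18·(-16) - (-2)·(-1) = -288 - 2 = -290
KL × KM = (-140, -245, -290)

(-140, -245, -290)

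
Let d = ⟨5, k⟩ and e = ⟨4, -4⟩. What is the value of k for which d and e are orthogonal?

5

d · e = 5·4 + k·(-4) = 20 - 4k
Set equal to 0: -4k = -20, so k = 5.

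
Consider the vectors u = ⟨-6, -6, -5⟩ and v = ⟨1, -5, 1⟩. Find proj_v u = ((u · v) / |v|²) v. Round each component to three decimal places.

u · v = (-6)·1 + (-6)·(-5) + (-5)·1 = -6 + 30 - 5 = 19
|v|² = 1 + 25 + 1 = 27
proj_v u = (19/27) · (1, -5, 1) ≈ (0.704, -3.519, 0.704)

(0.704, -3.519, 0.704)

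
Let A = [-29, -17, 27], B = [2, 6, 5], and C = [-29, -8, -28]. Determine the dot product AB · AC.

AB = B − A = (31, 23, -22)
AC = C − A = (0, 9, -55)
AB · AC = 31·0 + 23·9 + (-22)·(-55) = 0 + 207 + 1210 = 1417

1417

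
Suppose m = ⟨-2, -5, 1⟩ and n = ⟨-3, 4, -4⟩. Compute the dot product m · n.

-18

m · n = (-2)·(-3) + (-5)·4 + 1·(-4) = 6 - 20 - 4 = -18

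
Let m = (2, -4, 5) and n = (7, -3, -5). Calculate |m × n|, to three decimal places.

i: (-4)·(-5) - 5·(-3) = 20 - (-15) = 35
j: 5·7 - 2·(-5) = 35 - (-10) = 45
k: 2·(-3) - (-4)·7 = -6 - (-28) = 22
m × n = (35, 45, 22)
|m × n| = √(35² + 45² + 22²) = √3734 ≈ 61.1065

61.106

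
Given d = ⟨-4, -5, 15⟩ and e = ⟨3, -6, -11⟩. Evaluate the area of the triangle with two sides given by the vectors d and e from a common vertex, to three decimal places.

75.078

i: (-5)·(-11) - 15·(-6) = 55 - (-90) = 145
j: 15·3 - (-4)·(-11) = 45 - 44 = 1
k: (-4)·(-6) - (-5)·3 = 24 - (-15) = 39
d × e = (145, 1, 39)
|d × e| = √(145² + 1² + 39²) = √22547 ≈ 150.1566
area = ½ · 150.1566 ≈ 75.078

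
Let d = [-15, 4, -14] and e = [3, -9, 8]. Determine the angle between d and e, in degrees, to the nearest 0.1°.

138.1

d · e = (-15)·3 + 4·(-9) + (-14)·8 = -45 - 36 - 112 = -193
|d|² = 225 + 16 + 196 = 437,  |d| = √437 ≈ 20.904545
|e|² = 9 + 81 + 64 = 154,  |e| = √154 ≈ 12.409674
cos θ = -193 / (20.904545 · 12.409674) ≈ -0.74397
θ = arccos(-0.74397) ≈ 138.1°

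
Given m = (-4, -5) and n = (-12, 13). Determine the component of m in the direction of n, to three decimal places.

m · n = (-4)·(-12) + (-5)·13 = 48 - 65 = -17
|n| = √(144 + 169) = √313 ≈ 17.6918
comp_n m = -17 / √313 ≈ -0.961

-0.961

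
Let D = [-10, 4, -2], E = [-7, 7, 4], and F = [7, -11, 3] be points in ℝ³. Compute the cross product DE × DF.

DE = (3, 3, 6)
DF = (17, -15, 5)
i: 3·5 - 6·(-15) = 15 - (-90) = 105
j: 6·17 - 3·5 = 102 - 15 = 87
k: 3·(-15) - 3·17 = -45 - 51 = -96
DE × DF = (105, 87, -96)

(105, 87, -96)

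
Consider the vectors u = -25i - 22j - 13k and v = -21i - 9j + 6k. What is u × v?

(-249, 423, -237)

i: (-22)·6 - (-13)·(-9) = -132 - 117 = -249
j: (-13)·(-21) - (-25)·6 = 273 - (-150) = 423
k: (-25)·(-9) - (-22)·(-21) = 225 - 462 = -237
u × v = (-249, 423, -237)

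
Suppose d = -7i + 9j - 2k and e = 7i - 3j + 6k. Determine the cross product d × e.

(48, 28, -42)

i: 9·6 - (-2)·(-3) = 54 - 6 = 48
j: (-2)·7 - (-7)·6 = -14 - (-42) = 28
k: (-7)·(-3) - 9·7 = 21 - 63 = -42
d × e = (48, 28, -42)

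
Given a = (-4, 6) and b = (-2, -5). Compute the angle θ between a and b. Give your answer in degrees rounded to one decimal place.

124.5

a · b = (-4)·(-2) + 6·(-5) = 8 - 30 = -22
|a|² = 16 + 36 = 52,  |a| = √52 ≈ 7.211103
|b|² = 4 + 25 = 29,  |b| = √29 ≈ 5.385165
cos θ = -22 / (7.211103 · 5.385165) ≈ -0.56653
θ = arccos(-0.56653) ≈ 124.5°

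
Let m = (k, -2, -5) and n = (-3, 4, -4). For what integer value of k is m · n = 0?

m · n = k·(-3) + (-2)·4 + (-5)·(-4) = 12 - 3k
Set equal to 0: -3k = -12, so k = 4.

4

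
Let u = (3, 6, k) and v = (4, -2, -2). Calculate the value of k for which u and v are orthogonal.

0

u · v = 3·4 + 6·(-2) + k·(-2) = 0 - 2k
Set equal to 0: -2k = 0, so k = 0.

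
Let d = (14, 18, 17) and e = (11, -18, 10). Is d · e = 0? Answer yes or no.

yes

d · e = 14·11 + 18·(-18) + 17·10 = 154 - 324 + 170 = 0
Zero, so the vectors are orthogonal.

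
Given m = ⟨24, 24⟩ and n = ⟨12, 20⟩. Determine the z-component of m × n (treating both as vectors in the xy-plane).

192

24·20 - 24·12 = 480 - 288 = 192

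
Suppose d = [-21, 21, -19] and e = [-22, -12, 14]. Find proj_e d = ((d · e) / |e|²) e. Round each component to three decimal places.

(1.495, 0.816, -0.951)

d · e = (-21)·(-22) + 21·(-12) + (-19)·14 = 462 - 252 - 266 = -56
|e|² = 484 + 144 + 196 = 824
proj_e d = (-56/824) · (-22, -12, 14) ≈ (1.495, 0.816, -0.951)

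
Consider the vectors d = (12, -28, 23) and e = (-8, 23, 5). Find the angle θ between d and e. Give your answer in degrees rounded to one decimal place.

131.2

d · e = 12·(-8) + (-28)·23 + 23·5 = -96 - 644 + 115 = -625
|d|² = 144 + 784 + 529 = 1457,  |d| = √1457 ≈ 38.170669
|e|² = 64 + 529 + 25 = 618,  |e| = √618 ≈ 24.859606
cos θ = -625 / (38.170669 · 24.859606) ≈ -0.65865
θ = arccos(-0.65865) ≈ 131.2°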